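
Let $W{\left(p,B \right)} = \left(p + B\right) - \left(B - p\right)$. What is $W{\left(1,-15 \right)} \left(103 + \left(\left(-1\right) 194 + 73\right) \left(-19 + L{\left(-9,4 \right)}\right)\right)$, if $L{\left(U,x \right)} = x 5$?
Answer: $-36$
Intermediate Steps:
$W{\left(p,B \right)} = 2 p$ ($W{\left(p,B \right)} = \left(B + p\right) - \left(B - p\right) = 2 p$)
$L{\left(U,x \right)} = 5 x$
$W{\left(1,-15 \right)} \left(103 + \left(\left(-1\right) 194 + 73\right) \left(-19 + L{\left(-9,4 \right)}\right)\right) = 2 \cdot 1 \left(103 + \left(\left(-1\right) 194 + 73\right) \left(-19 + 5 \cdot 4\right)\right) = 2 \left(103 + \left(-194 + 73\right) \left(-19 + 20\right)\right) = 2 \left(103 - 121\right) = 2 \left(-18\right) = -36$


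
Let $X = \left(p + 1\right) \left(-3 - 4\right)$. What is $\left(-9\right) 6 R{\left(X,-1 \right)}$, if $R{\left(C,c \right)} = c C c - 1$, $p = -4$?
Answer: $-1080$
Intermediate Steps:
$X = 21$ ($X = \left(-4 + 1\right) \left(-3 - 4\right) = \left(-3\right) \left(-7\right) = 21$)
$R{\left(C,c \right)} = -1 + C c^{2}$ ($R{\left(C,c \right)} = C c c - 1 = C c^{2} - 1 = -1 + C c^{2}$)
$\left(-9\right) 6 R{\left(X,-1 \right)} = \left(-9\right) 6 \left(-1 + 21 \left(-1\right)^{2}\right) = - 54 \left(-1 + 21 \cdot 1\right) = - 54 \left(-1 + 21\right) = \left(-54\right) 20 = -1080$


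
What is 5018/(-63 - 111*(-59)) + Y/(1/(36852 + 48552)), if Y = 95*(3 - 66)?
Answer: -1657636551911/3243 ≈ -5.1114e+8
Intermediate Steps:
Y = -5985 (Y = 95*(-63) = -5985)
5018/(-63 - 111*(-59)) + Y/(1/(36852 + 48552)) = 5018/(-63 - 111*(-59)) - 5985/(1/(36852 + 48552)) = 5018/(-63 + 6549) - 5985/(1/85404) = 5018/6486 - 5985/1/85404 = 5018*(1/6486) - 5985*85404 = 2509/3243 - 511142940 = -1657636551911/3243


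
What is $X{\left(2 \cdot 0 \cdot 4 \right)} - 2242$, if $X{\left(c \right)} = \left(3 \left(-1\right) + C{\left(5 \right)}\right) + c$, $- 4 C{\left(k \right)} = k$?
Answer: $- \frac{8985}{4} \approx -2246.3$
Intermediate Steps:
$C{\left(k \right)} = - \frac{k}{4}$
$X{\left(c \right)} = - \frac{17}{4} + c$ ($X{\left(c \right)} = \left(3 \left(-1\right) - \frac{5}{4}\right) + c = \left(-3 - \frac{5}{4}\right) + c = - \frac{17}{4} + c$)
$X{\left(2 \cdot 0 \cdot 4 \right)} - 2242 = \left(- \frac{17}{4} + 2 \cdot 0 \cdot 4\right) - 2242 = \left(- \frac{17}{4} + 0 \cdot 4\right) - 2242 = \left(- \frac{17}{4} + 0\right) - 2242 = - \frac{17}{4} - 2242 = - \frac{8985}{4}$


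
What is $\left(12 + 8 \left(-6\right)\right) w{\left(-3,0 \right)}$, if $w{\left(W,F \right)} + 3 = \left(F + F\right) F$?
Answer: $108$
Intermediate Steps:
$w{\left(W,F \right)} = -3 + 2 F^{2}$ ($w{\left(W,F \right)} = -3 + \left(F + F\right) F = -3 + 2 F F = -3 + 2 F^{2}$)
$\left(12 + 8 \left(-6\right)\right) w{\left(-3,0 \right)} = \left(12 + 8 \left(-6\right)\right) \left(-3 + 2 \cdot 0^{2}\right) = \left(12 - 48\right) \left(-3 + 2 \cdot 0\right) = - 36 \left(-3 + 0\right) = \left(-36\right) \left(-3\right) = 108$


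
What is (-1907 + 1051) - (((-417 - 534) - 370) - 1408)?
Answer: 1873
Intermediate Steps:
(-1907 + 1051) - (((-417 - 534) - 370) - 1408) = -856 - ((-951 - 370) - 1408) = -856 - (-1321 - 1408) = -856 - 1*(-2729) = -856 + 2729 = 1873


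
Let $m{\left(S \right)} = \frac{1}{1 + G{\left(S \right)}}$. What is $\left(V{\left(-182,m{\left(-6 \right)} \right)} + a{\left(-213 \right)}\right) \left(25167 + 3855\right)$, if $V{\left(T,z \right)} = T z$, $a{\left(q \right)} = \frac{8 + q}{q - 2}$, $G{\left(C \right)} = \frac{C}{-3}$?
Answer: $- \frac{74518822}{43} \approx -1.733 \cdot 10^{6}$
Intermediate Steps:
$G{\left(C \right)} = - \frac{C}{3}$ ($G{\left(C \right)} = C \left(- \frac{1}{3}\right) = - \frac{C}{3}$)
$m{\left(S \right)} = \frac{1}{1 - \frac{S}{3}}$
$a{\left(q \right)} = \frac{8 + q}{-2 + q}$
$\left(V{\left(-182,m{\left(-6 \right)} \right)} + a{\left(-213 \right)}\right) \left(25167 + 3855\right) = \left(- 182 \left(- \frac{3}{-3 - 6}\right) + \frac{8 - 213}{-2 - 213}\right) \left(25167 + 3855\right) = \left(- 182 \left(- \frac{3}{-9}\right) + \frac{1}{-215} \left(-205\right)\right) 29022 = \left(- 182 \left(\left(-3\right) \left(- \frac{1}{9}\right)\right) - - \frac{41}{43}\right) 29022 = \left(\left(-182\right) \frac{1}{3} + \frac{41}{43}\right) 29022 = \left(- \frac{182}{3} + \frac{41}{43}\right) 29022 = \left(- \frac{7703}{129}\right) 29022 = - \frac{74518822}{43}$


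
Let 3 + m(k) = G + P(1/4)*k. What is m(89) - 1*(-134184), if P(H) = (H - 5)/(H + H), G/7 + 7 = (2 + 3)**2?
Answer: 266923/2 ≈ 1.3346e+5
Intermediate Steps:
G = 126 (G = -49 + 7*(2 + 3)**2 = -49 + 7*5**2 = -49 + 7*25 = -49 + 175 = 126)
P(H) = (-5 + H)/(2*H) (P(H) = (-5 + H)/((2*H)) = (-5 + H)*(1/(2*H)) = (-5 + H)/(2*H))
m(k) = 123 - 19*k/2 (m(k) = -3 + (126 + ((-5 + 1/4)/(2*(1/4)))*k) = -3 + (126 + ((1/2)*4*(-19/4))*k) = -3 + (126 - 19*k/2) = 123 - 19*k/2)
m(89) - 1*(-134184) = (123 - 19/2*89) - 1*(-134184) = (123 - 1691/2) + 134184 = -1445/2 + 134184 = 266923/2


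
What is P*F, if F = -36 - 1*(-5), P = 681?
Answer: -21111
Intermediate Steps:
F = -31 (F = -36 + 5 = -31)
P*F = 681*(-31) = -21111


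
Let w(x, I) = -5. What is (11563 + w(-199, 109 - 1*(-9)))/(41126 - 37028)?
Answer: 5779/2049 ≈ 2.8204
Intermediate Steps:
(11563 + w(-199, 109 - 1*(-9)))/(41126 - 37028) = (11563 - 5)/(41126 - 37028) = 11558/4098 = 11558*(1/4098) = 5779/2049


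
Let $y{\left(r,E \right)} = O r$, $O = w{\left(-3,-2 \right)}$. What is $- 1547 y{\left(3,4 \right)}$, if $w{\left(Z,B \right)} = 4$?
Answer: $-18564$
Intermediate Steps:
$O = 4$
$y{\left(r,E \right)} = 4 r$
$- 1547 y{\left(3,4 \right)} = - 1547 \cdot 4 \cdot 3 = \left(-1547\right) 12 = -18564$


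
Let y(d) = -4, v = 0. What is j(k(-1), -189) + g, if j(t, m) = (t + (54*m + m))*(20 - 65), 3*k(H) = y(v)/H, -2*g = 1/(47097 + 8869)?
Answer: 52352275379/111932 ≈ 4.6772e+5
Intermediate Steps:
g = -1/111932 (g = -1/(2*(47097 + 8869)) = -½/55966 = -½*1/55966 = -1/111932 ≈ -8.9340e-6)
k(H) = -4/(3*H) (k(H) = (-4/H)/3 = -4/(3*H))
j(t, m) = -2475*m - 45*t (j(t, m) = (t + 55*m)*(-45) = -2475*m - 45*t)
j(k(-1), -189) + g = (-2475*(-189) - (-60)/(-1)) - 1/111932 = (467775 - (-60)*(-1)) - 1/111932 = (467775 - 45*4/3) - 1/111932 = (467775 - 60) - 1/111932 = 467715 - 1/111932 = 52352275379/111932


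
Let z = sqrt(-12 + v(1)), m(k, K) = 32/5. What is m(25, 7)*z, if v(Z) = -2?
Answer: 32*I*sqrt(14)/5 ≈ 23.947*I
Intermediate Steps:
m(k, K) = 32/5 (m(k, K) = 32*(1/5) = 32/5)
z = I*sqrt(14) (z = sqrt(-12 - 2) = sqrt(-14) = I*sqrt(14) ≈ 3.7417*I)
m(25, 7)*z = 32*(I*sqrt(14))/5 = 32*I*sqrt(14)/5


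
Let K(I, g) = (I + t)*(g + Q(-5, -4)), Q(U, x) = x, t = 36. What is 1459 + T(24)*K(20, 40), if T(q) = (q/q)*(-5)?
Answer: -8621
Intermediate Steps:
K(I, g) = (-4 + g)*(36 + I) (K(I, g) = (I + 36)*(g - 4) = (36 + I)*(-4 + g) = (-4 + g)*(36 + I))
T(q) = -5 (T(q) = 1*(-5) = -5)
1459 + T(24)*K(20, 40) = 1459 - 5*(-144 - 4*20 + 36*40 + 20*40) = 1459 - 5*(-144 - 80 + 1440 + 800) = 1459 - 5*2016 = 1459 - 10080 = -8621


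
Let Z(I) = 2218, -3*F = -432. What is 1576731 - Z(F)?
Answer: 1574513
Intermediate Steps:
F = 144 (F = -1/3*(-432) = 144)
1576731 - Z(F) = 1576731 - 1*2218 = 1576731 - 2218 = 1574513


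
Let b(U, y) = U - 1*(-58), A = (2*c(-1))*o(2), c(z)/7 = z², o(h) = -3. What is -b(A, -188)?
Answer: -16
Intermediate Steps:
c(z) = 7*z²
A = -42 (A = (2*(7*(-1)²))*(-3) = (2*(7*1))*(-3) = (2*7)*(-3) = 14*(-3) = -42)
b(U, y) = 58 + U (b(U, y) = U + 58 = 58 + U)
-b(A, -188) = -(58 - 42) = -1*16 = -16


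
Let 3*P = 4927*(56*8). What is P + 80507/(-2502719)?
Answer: 5524241396303/7508157 ≈ 7.3577e+5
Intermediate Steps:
P = 2207296/3 (P = (4927*(56*8))/3 = (4927*448)/3 = (⅓)*2207296 = 2207296/3 ≈ 7.3577e+5)
P + 80507/(-2502719) = 2207296/3 + 80507/(-2502719) = 2207296/3 + 80507*(-1/2502719) = 2207296/3 - 80507/2502719 = 5524241396303/7508157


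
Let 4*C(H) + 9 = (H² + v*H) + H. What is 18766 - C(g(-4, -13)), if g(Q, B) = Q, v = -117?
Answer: 74593/4 ≈ 18648.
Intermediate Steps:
C(H) = -9/4 - 29*H + H²/4 (C(H) = -9/4 + ((H² - 117*H) + H)/4 = -9/4 + (H² - 116*H)/4 = -9/4 + (-29*H + H²/4) = -9/4 - 29*H + H²/4)
18766 - C(g(-4, -13)) = 18766 - (-9/4 - 29*(-4) + (¼)*(-4)²) = 18766 - (-9/4 + 116 + (¼)*16) = 18766 - (-9/4 + 116 + 4) = 18766 - 1*471/4 = 18766 - 471/4 = 74593/4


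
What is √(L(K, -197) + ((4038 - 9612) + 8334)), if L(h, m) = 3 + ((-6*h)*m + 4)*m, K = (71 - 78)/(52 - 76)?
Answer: 3*I*√29307/2 ≈ 256.79*I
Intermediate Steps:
K = 7/24 (K = -7/(-24) = -7*(-1/24) = 7/24 ≈ 0.29167)
L(h, m) = 3 + m*(4 - 6*h*m) (L(h, m) = 3 + (-6*h*m + 4)*m = 3 + (4 - 6*h*m)*m = 3 + m*(4 - 6*h*m))
√(L(K, -197) + ((4038 - 9612) + 8334)) = √((3 + 4*(-197) - 6*7/24*(-197)²) + ((4038 - 9612) + 8334)) = √((3 - 788 - 6*7/24*38809) + (-5574 + 8334)) = √((3 - 788 - 271663/4) + 2760) = √(-274803/4 + 2760) = √(-263763/4) = 3*I*√29307/2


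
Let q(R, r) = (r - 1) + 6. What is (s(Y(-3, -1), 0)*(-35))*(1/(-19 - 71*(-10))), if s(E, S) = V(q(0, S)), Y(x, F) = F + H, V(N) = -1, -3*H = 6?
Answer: 7/180 ≈ 0.038889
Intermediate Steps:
H = -2 (H = -⅓*6 = -2)
q(R, r) = 5 + r (q(R, r) = (-1 + r) + 6 = 5 + r)
Y(x, F) = -2 + F (Y(x, F) = F - 2 = -2 + F)
s(E, S) = -1
(s(Y(-3, -1), 0)*(-35))*(1/(-19 - 71*(-10))) = (-1*(-35))*(1/(-19 - 71*(-10))) = 35*(-⅒/(-90)) = 35*(-1/90*(-⅒)) = 35*(1/900) = 7/180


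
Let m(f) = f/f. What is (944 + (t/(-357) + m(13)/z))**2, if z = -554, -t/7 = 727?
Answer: 733027629717289/798288516 ≈ 9.1825e+5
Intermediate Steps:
t = -5089 (t = -7*727 = -5089)
m(f) = 1
(944 + (t/(-357) + m(13)/z))**2 = (944 + (-5089/(-357) + 1/(-554)))**2 = (944 + (-5089*(-1/357) + 1*(-1/554)))**2 = (944 + (727/51 - 1/554))**2 = (944 + 402707/28254)**2 = (27074483/28254)**2 = 733027629717289/798288516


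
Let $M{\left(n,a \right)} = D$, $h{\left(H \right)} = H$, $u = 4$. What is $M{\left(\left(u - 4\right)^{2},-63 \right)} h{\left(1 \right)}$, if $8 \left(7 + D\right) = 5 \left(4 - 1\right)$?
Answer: $- \frac{41}{8} \approx -5.125$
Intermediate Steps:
$D = - \frac{41}{8}$ ($D = -7 + \frac{5 \left(4 - 1\right)}{8} = -7 + \frac{5 \cdot 3}{8} = -7 + \frac{1}{8} \cdot 15 = -7 + \frac{15}{8} = - \frac{41}{8} \approx -5.125$)
$M{\left(n,a \right)} = - \frac{41}{8}$
$M{\left(\left(u - 4\right)^{2},-63 \right)} h{\left(1 \right)} = \left(- \frac{41}{8}\right) 1 = - \frac{41}{8}$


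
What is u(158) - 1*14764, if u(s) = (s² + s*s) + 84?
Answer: 35248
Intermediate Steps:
u(s) = 84 + 2*s² (u(s) = (s² + s²) + 84 = 2*s² + 84 = 84 + 2*s²)
u(158) - 1*14764 = (84 + 2*158²) - 1*14764 = (84 + 2*24964) - 14764 = (84 + 49928) - 14764 = 50012 - 14764 = 35248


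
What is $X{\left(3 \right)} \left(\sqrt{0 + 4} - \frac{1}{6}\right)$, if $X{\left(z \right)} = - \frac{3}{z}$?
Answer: $- \frac{11}{6} \approx -1.8333$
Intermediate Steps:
$X{\left(3 \right)} \left(\sqrt{0 + 4} - \frac{1}{6}\right) = - \frac{3}{3} \left(\sqrt{0 + 4} - \frac{1}{6}\right) = \left(-3\right) \frac{1}{3} \left(\sqrt{4} - \frac{1}{6}\right) = - (2 - \frac{1}{6}) = \left(-1\right) \frac{11}{6} = - \frac{11}{6}$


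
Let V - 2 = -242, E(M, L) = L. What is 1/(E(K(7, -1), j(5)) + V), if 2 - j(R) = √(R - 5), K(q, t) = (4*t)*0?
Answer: -1/238 ≈ -0.0042017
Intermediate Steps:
K(q, t) = 0
j(R) = 2 - √(-5 + R) (j(R) = 2 - √(R - 5) = 2 - √(-5 + R))
V = -240 (V = 2 - 242 = -240)
1/(E(K(7, -1), j(5)) + V) = 1/((2 - √(-5 + 5)) - 240) = 1/((2 - √0) - 240) = 1/((2 - 1*0) - 240) = 1/((2 + 0) - 240) = 1/(2 - 240) = 1/(-238) = -1/238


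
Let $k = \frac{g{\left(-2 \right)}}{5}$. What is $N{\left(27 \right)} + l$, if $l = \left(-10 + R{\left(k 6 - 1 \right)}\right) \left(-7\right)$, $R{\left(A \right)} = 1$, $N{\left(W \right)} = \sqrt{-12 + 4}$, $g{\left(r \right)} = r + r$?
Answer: $63 + 2 i \sqrt{2} \approx 63.0 + 2.8284 i$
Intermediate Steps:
$g{\left(r \right)} = 2 r$
$k = - \frac{4}{5}$ ($k = \frac{2 \left(-2\right)}{5} = \left(-4\right) \frac{1}{5} = - \frac{4}{5} \approx -0.8$)
$N{\left(W \right)} = 2 i \sqrt{2}$ ($N{\left(W \right)} = \sqrt{-8} = 2 i \sqrt{2}$)
$l = 63$ ($l = \left(-10 + 1\right) \left(-7\right) = \left(-9\right) \left(-7\right) = 63$)
$N{\left(27 \right)} + l = 2 i \sqrt{2} + 63 = 63 + 2 i \sqrt{2}$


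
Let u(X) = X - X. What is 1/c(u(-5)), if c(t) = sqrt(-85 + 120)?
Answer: sqrt(35)/35 ≈ 0.16903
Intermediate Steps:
u(X) = 0
c(t) = sqrt(35)
1/c(u(-5)) = 1/(sqrt(35)) = sqrt(35)/35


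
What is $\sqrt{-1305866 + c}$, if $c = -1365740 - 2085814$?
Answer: $2 i \sqrt{1189355} \approx 2181.2 i$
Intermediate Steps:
$c = -3451554$ ($c = -1365740 - 2085814 = -3451554$)
$\sqrt{-1305866 + c} = \sqrt{-1305866 - 3451554} = \sqrt{-4757420} = 2 i \sqrt{1189355}$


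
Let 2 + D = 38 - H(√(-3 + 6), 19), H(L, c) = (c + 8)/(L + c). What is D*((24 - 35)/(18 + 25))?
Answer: -136125/15394 - 297*√3/15394 ≈ -8.8761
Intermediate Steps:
H(L, c) = (8 + c)/(L + c)
D = 36 - 27/(19 + √3) (D = -2 + (38 - (8 + 19)/(√(-3 + 6) + 19)) = -2 + (38 - 27/(√3 + 19)) = -2 + (38 - 27/(19 + √3)) = 36 - 27/(19 + √3) ≈ 34.698)
D*((24 - 35)/(18 + 25)) = (12375/358 + 27*√3/358)*((24 - 35)/(18 + 25)) = (12375/358 + 27*√3/358)*(-11/43) = -136125/15394 - 297*√3/15394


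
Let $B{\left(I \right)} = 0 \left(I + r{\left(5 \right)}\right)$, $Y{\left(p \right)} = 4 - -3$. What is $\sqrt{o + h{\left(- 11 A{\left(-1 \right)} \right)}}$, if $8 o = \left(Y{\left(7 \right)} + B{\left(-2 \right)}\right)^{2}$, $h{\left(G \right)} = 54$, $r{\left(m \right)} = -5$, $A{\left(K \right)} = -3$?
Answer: $\frac{\sqrt{962}}{4} \approx 7.754$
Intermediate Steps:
$Y{\left(p \right)} = 7$ ($Y{\left(p \right)} = 4 + 3 = 7$)
$B{\left(I \right)} = 0$ ($B{\left(I \right)} = 0 \left(I - 5\right) = 0 \left(-5 + I\right) = 0$)
$o = \frac{49}{8}$ ($o = \frac{\left(7 + 0\right)^{2}}{8} = \frac{7^{2}}{8} = \frac{1}{8} \cdot 49 = \frac{49}{8} \approx 6.125$)
$\sqrt{o + h{\left(- 11 A{\left(-1 \right)} \right)}} = \sqrt{\frac{49}{8} + 54} = \sqrt{\frac{481}{8}} = \frac{\sqrt{962}}{4}$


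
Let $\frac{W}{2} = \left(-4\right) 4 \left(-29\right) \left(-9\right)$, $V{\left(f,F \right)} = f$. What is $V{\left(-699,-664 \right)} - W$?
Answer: $7653$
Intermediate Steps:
$W = -8352$ ($W = 2 \left(-4\right) 4 \left(-29\right) \left(-9\right) = 2 \left(-16\right) \left(-29\right) \left(-9\right) = 2 \cdot 464 \left(-9\right) = 2 \left(-4176\right) = -8352$)
$V{\left(-699,-664 \right)} - W = -699 - -8352 = -699 + 8352 = 7653$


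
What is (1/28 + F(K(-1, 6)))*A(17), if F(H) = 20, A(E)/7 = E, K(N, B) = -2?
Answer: 9537/4 ≈ 2384.3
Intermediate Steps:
A(E) = 7*E
(1/28 + F(K(-1, 6)))*A(17) = (1/28 + 20)*(7*17) = (1/28 + 20)*119 = (561/28)*119 = 9537/4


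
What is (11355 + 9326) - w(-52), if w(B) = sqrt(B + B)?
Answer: 20681 - 2*I*sqrt(26) ≈ 20681.0 - 10.198*I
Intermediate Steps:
w(B) = sqrt(2)*sqrt(B) (w(B) = sqrt(2*B) = sqrt(2)*sqrt(B))
(11355 + 9326) - w(-52) = (11355 + 9326) - sqrt(2)*sqrt(-52) = 20681 - sqrt(2)*2*I*sqrt(13) = 20681 - 2*I*sqrt(26)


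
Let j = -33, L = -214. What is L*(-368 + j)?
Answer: 85814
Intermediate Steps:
L*(-368 + j) = -214*(-368 - 33) = -214*(-401) = 85814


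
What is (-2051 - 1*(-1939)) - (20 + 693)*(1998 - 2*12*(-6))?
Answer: -1527358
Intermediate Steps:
(-2051 - 1*(-1939)) - (20 + 693)*(1998 - 2*12*(-6)) = (-2051 + 1939) - 713*(1998 - 24*(-6)) = -112 - 713*(1998 + 144) = -112 - 713*2142 = -112 - 1*1527246 = -112 - 1527246 = -1527358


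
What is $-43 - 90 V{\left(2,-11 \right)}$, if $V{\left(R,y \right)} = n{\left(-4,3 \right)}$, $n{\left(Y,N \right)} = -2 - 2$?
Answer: $317$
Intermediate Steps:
$n{\left(Y,N \right)} = -4$ ($n{\left(Y,N \right)} = -2 - 2 = -4$)
$V{\left(R,y \right)} = -4$
$-43 - 90 V{\left(2,-11 \right)} = -43 - -360 = -43 + 360 = 317$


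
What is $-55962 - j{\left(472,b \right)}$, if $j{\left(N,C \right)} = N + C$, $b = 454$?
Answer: $-56888$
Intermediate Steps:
$j{\left(N,C \right)} = C + N$
$-55962 - j{\left(472,b \right)} = -55962 - \left(454 + 472\right) = -55962 - 926 = -56888$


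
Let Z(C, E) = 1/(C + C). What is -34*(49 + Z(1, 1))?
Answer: -1683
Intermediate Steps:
Z(C, E) = 1/(2*C)
-34*(49 + Z(1, 1)) = -34*(49 + (½)/1) = -34*(49 + (½)*1) = -34*(49 + ½) = -34*99/2 = -1683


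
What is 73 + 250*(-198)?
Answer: -49427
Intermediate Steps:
73 + 250*(-198) = 73 - 49500 = -49427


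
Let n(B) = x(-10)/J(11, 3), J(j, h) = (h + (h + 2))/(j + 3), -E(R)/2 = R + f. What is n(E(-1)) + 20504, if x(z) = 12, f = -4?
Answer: 20525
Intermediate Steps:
E(R) = 8 - 2*R (E(R) = -2*(R - 4) = -2*(-4 + R) = 8 - 2*R)
J(j, h) = (2 + 2*h)/(3 + j) (J(j, h) = (h + (2 + h))/(3 + j) = (2 + 2*h)/(3 + j))
n(B) = 21 (n(B) = 12/((2*(1 + 3)/(3 + 11))) = 12/((2*4/14)) = 12/((2*(1/14)*4)) = 12/(4/7) = 12*(7/4) = 21)
n(E(-1)) + 20504 = 21 + 20504 = 20525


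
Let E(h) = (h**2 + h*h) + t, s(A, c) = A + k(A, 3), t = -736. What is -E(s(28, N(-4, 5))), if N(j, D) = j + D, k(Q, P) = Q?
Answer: -5536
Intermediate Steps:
N(j, D) = D + j
s(A, c) = 2*A (s(A, c) = A + A = 2*A)
E(h) = -736 + 2*h**2 (E(h) = (h**2 + h*h) - 736 = (h**2 + h**2) - 736 = 2*h**2 - 736 = -736 + 2*h**2)
-E(s(28, N(-4, 5))) = -(-736 + 2*(2*28)**2) = -(-736 + 2*56**2) = -(-736 + 2*3136) = -(-736 + 6272) = -1*5536 = -5536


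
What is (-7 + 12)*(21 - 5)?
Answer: 80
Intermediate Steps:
(-7 + 12)*(21 - 5) = 5*16 = 80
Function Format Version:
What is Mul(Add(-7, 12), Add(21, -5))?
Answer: 80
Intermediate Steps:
Mul(Add(-7, 12), Add(21, -5)) = Mul(5, 16) = 80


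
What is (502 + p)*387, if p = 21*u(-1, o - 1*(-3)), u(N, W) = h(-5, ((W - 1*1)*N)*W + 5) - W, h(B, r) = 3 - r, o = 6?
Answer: 690021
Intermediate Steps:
u(N, W) = -2 - W - N*W*(-1 + W) (u(N, W) = (3 - (((W - 1*1)*N)*W + 5)) - W = (3 - (((W - 1)*N)*W + 5)) - W = (3 - (((-1 + W)*N)*W + 5)) - W = (3 - ((N*(-1 + W))*W + 5)) - W = (3 - (N*W*(-1 + W) + 5)) - W = (3 - (5 + N*W*(-1 + W))) - W = (3 + (-5 - N*W*(-1 + W))) - W = (-2 - N*W*(-1 + W)) - W = -2 - W - N*W*(-1 + W))
p = 1281 (p = 21*(-2 - (6 - 1*(-3)) - (6 - 1*(-3)) - 1*(-1)*(6 - 1*(-3))²) = 21*(-2 - (6 + 3) - (6 + 3) - 1*(-1)*(6 + 3)²) = 21*(-2 - 1*9 - 1*9 - 1*(-1)*9²) = 21*(-2 - 9 - 9 - 1*(-1)*81) = 21*(-2 - 9 - 9 + 81) = 21*61 = 1281)
(502 + p)*387 = (502 + 1281)*387 = 1783*387 = 690021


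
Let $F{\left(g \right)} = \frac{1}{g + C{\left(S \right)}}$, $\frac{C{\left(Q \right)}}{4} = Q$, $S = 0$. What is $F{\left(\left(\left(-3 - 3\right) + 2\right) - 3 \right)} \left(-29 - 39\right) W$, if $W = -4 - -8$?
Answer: $\frac{272}{7} \approx 38.857$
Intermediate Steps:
$C{\left(Q \right)} = 4 Q$
$W = 4$ ($W = -4 + 8 = 4$)
$F{\left(g \right)} = \frac{1}{g}$ ($F{\left(g \right)} = \frac{1}{g + 4 \cdot 0} = \frac{1}{g + 0} = \frac{1}{g}$)
$F{\left(\left(\left(-3 - 3\right) + 2\right) - 3 \right)} \left(-29 - 39\right) W = \frac{-29 - 39}{\left(\left(-3 - 3\right) + 2\right) - 3} \cdot 4 = \frac{1}{\left(-6 + 2\right) - 3} \left(-68\right) 4 = \frac{1}{-4 - 3} \left(-68\right) 4 = \frac{1}{-7} \left(-68\right) 4 = \left(- \frac{1}{7}\right) \left(-68\right) 4 = \frac{68}{7} \cdot 4 = \frac{272}{7}$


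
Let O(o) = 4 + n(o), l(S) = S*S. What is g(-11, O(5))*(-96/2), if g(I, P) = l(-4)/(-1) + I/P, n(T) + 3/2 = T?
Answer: 4192/5 ≈ 838.40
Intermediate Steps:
l(S) = S**2
n(T) = -3/2 + T
O(o) = 5/2 + o (O(o) = 4 + (-3/2 + o) = 5/2 + o)
g(I, P) = -16 + I/P (g(I, P) = (-4)**2/(-1) + I/P = 16*(-1) + I/P = -16 + I/P)
g(-11, O(5))*(-96/2) = (-16 - 11/(5/2 + 5))*(-96/2) = (-16 - 11/15/2)*(-96/2) = (-16 - 11*2/15)*(-32*3/2) = (-16 - 22/15)*(-48) = -262/15*(-48) = 4192/5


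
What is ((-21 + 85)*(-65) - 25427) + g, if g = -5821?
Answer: -35408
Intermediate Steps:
((-21 + 85)*(-65) - 25427) + g = ((-21 + 85)*(-65) - 25427) - 5821 = (64*(-65) - 25427) - 5821 = (-4160 - 25427) - 5821 = -29587 - 5821 = -35408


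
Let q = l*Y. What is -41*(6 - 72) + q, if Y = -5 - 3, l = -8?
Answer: 2770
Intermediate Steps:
Y = -8
q = 64 (q = -8*(-8) = 64)
-41*(6 - 72) + q = -41*(6 - 72) + 64 = -41*(-66) + 64 = 2706 + 64 = 2770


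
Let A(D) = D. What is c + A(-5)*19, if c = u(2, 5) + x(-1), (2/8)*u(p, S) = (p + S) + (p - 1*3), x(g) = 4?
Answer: -67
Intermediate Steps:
u(p, S) = -12 + 4*S + 8*p (u(p, S) = 4*((p + S) + (p - 1*3)) = 4*((S + p) + (p - 3)) = 4*((S + p) + (-3 + p)) = 4*(-3 + S + 2*p) = -12 + 4*S + 8*p)
c = 28 (c = (-12 + 4*5 + 8*2) + 4 = (-12 + 20 + 16) + 4 = 24 + 4 = 28)
c + A(-5)*19 = 28 - 5*19 = 28 - 95 = -67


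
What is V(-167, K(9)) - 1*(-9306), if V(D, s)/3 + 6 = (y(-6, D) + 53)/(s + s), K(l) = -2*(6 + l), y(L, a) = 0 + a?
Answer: 92937/10 ≈ 9293.7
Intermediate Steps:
y(L, a) = a
K(l) = -12 - 2*l
V(D, s) = -18 + 3*(53 + D)/(2*s) (V(D, s) = -18 + 3*((D + 53)/(s + s)) = -18 + 3*((53 + D)/((2*s))) = -18 + 3*((53 + D)*(1/(2*s))) = -18 + 3*((53 + D)/(2*s)) = -18 + 3*(53 + D)/(2*s))
V(-167, K(9)) - 1*(-9306) = 3*(53 - 167 - 12*(-12 - 2*9))/(2*(-12 - 2*9)) - 1*(-9306) = 3*(53 - 167 - 12*(-12 - 18))/(2*(-12 - 18)) + 9306 = (3/2)*(53 - 167 - 12*(-30))/(-30) + 9306 = (3/2)*(-1/30)*(53 - 167 + 360) + 9306 = (3/2)*(-1/30)*246 + 9306 = -123/10 + 9306 = 92937/10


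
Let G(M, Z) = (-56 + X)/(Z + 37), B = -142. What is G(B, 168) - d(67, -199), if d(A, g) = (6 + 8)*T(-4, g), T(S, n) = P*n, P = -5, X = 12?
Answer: -2855694/205 ≈ -13930.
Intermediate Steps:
T(S, n) = -5*n
G(M, Z) = -44/(37 + Z) (G(M, Z) = (-56 + 12)/(Z + 37) = -44/(37 + Z))
d(A, g) = -70*g (d(A, g) = (6 + 8)*(-5*g) = 14*(-5*g) = -70*g)
G(B, 168) - d(67, -199) = -44/(37 + 168) - (-70)*(-199) = -44/205 - 1*13930 = -44*1/205 - 13930 = -44/205 - 13930 = -2855694/205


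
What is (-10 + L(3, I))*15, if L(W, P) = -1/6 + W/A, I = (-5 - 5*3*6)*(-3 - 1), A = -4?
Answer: -655/4 ≈ -163.75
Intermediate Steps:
I = 380 (I = (-5 - 15*6)*(-4) = (-5 - 90)*(-4) = -95*(-4) = 380)
L(W, P) = -⅙ - W/4 (L(W, P) = -1/6 + W/(-4) = -1*⅙ + W*(-¼) = -⅙ - W/4)
(-10 + L(3, I))*15 = (-10 + (-⅙ - ¼*3))*15 = (-10 + (-⅙ - ¾))*15 = (-10 - 11/12)*15 = -131/12*15 = -655/4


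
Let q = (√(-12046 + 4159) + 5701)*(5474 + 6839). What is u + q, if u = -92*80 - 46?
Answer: 70189007 + 12313*I*√7887 ≈ 7.0189e+7 + 1.0935e+6*I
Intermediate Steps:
u = -7406 (u = -7360 - 46 = -7406)
q = 70196413 + 12313*I*√7887 (q = (√(-7887) + 5701)*12313 = (I*√7887 + 5701)*12313 = (5701 + I*√7887)*12313 = 70196413 + 12313*I*√7887 ≈ 7.0196e+7 + 1.0935e+6*I)
u + q = -7406 + (70196413 + 12313*I*√7887) = 70189007 + 12313*I*√7887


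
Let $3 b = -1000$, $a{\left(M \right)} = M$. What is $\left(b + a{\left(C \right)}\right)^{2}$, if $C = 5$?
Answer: $\frac{970225}{9} \approx 1.078 \cdot 10^{5}$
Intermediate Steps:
$b = - \frac{1000}{3}$ ($b = \frac{1}{3} \left(-1000\right) = - \frac{1000}{3} \approx -333.33$)
$\left(b + a{\left(C \right)}\right)^{2} = \left(- \frac{1000}{3} + 5\right)^{2} = \left(- \frac{985}{3}\right)^{2} = \frac{970225}{9}$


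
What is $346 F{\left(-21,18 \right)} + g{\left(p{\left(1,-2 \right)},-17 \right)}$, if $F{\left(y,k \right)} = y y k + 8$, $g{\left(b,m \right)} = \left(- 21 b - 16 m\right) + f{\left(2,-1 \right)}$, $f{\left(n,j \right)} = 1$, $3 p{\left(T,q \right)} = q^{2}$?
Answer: $2749561$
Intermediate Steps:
$p{\left(T,q \right)} = \frac{q^{2}}{3}$
$g{\left(b,m \right)} = 1 - 21 b - 16 m$ ($g{\left(b,m \right)} = \left(- 21 b - 16 m\right) + 1 = 1 - 21 b - 16 m$)
$F{\left(y,k \right)} = 8 + k y^{2}$ ($F{\left(y,k \right)} = y^{2} k + 8 = k y^{2} + 8 = 8 + k y^{2}$)
$346 F{\left(-21,18 \right)} + g{\left(p{\left(1,-2 \right)},-17 \right)} = 346 \left(8 + 18 \left(-21\right)^{2}\right) - \left(-273 + 21 \cdot \frac{1}{3} \left(-2\right)^{2}\right) = 346 \left(8 + 18 \cdot 441\right) + \left(1 - 21 \cdot \frac{1}{3} \cdot 4 + 272\right) = 346 \left(8 + 7938\right) + \left(1 - 28 + 272\right) = 346 \cdot 7946 + \left(1 - 28 + 272\right) = 2749316 + 245 = 2749561$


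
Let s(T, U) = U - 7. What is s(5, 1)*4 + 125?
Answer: 101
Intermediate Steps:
s(T, U) = -7 + U
s(5, 1)*4 + 125 = (-7 + 1)*4 + 125 = -6*4 + 125 = -24 + 125 = 101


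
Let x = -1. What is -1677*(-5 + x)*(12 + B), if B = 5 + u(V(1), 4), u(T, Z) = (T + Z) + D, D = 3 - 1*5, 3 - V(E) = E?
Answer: 211302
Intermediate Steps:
V(E) = 3 - E
D = -2 (D = 3 - 5 = -2)
u(T, Z) = -2 + T + Z (u(T, Z) = (T + Z) - 2 = -2 + T + Z)
B = 9 (B = 5 + (-2 + (3 - 1*1) + 4) = 5 + (-2 + (3 - 1) + 4) = 5 + (-2 + 2 + 4) = 5 + 4 = 9)
-1677*(-5 + x)*(12 + B) = -1677*(-5 - 1)*(12 + 9) = -(-10062)*21 = -1677*(-126) = 211302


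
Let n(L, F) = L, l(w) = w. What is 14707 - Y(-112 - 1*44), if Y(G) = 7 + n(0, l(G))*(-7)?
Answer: 14700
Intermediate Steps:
Y(G) = 7 (Y(G) = 7 + 0*(-7) = 7 + 0 = 7)
14707 - Y(-112 - 1*44) = 14707 - 1*7 = 14707 - 7 = 14700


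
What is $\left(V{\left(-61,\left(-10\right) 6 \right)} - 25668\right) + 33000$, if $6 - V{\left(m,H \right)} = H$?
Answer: $7398$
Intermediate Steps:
$V{\left(m,H \right)} = 6 - H$
$\left(V{\left(-61,\left(-10\right) 6 \right)} - 25668\right) + 33000 = \left(\left(6 - \left(-10\right) 6\right) - 25668\right) + 33000 = \left(\left(6 - -60\right) - 25668\right) + 33000 = \left(\left(6 + 60\right) - 25668\right) + 33000 = \left(66 - 25668\right) + 33000 = -25602 + 33000 = 7398$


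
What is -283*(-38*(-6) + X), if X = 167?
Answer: -111785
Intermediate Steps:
-283*(-38*(-6) + X) = -283*(-38*(-6) + 167) = -283*(228 + 167) = -283*395 = -111785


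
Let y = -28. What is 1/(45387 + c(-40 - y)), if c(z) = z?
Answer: 1/45375 ≈ 2.2039e-5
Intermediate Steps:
1/(45387 + c(-40 - y)) = 1/(45387 + (-40 - 1*(-28))) = 1/(45387 + (-40 + 28)) = 1/(45387 - 12) = 1/45375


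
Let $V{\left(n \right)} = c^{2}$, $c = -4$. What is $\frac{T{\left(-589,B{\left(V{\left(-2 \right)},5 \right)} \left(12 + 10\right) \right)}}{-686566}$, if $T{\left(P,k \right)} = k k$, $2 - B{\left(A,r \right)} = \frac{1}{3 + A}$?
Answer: $- \frac{331298}{123925163} \approx -0.0026734$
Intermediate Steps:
$V{\left(n \right)} = 16$ ($V{\left(n \right)} = \left(-4\right)^{2} = 16$)
$B{\left(A,r \right)} = 2 - \frac{1}{3 + A}$
$T{\left(P,k \right)} = k^{2}$
$\frac{T{\left(-589,B{\left(V{\left(-2 \right)},5 \right)} \left(12 + 10\right) \right)}}{-686566} = \frac{\left(\frac{5 + 2 \cdot 16}{3 + 16} \left(12 + 10\right)\right)^{2}}{-686566} = \left(\frac{5 + 32}{19} \cdot 22\right)^{2} \left(- \frac{1}{686566}\right) = \left(\frac{1}{19} \cdot 37 \cdot 22\right)^{2} \left(- \frac{1}{686566}\right) = \left(\frac{37}{19} \cdot 22\right)^{2} \left(- \frac{1}{686566}\right) = \left(\frac{814}{19}\right)^{2} \left(- \frac{1}{686566}\right) = \frac{662596}{361} \left(- \frac{1}{686566}\right) = - \frac{331298}{123925163}$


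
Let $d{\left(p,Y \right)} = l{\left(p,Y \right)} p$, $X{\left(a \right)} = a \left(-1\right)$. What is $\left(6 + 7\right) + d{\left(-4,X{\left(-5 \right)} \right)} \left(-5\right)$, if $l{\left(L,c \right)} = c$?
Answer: $113$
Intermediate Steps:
$X{\left(a \right)} = - a$
$d{\left(p,Y \right)} = Y p$
$\left(6 + 7\right) + d{\left(-4,X{\left(-5 \right)} \right)} \left(-5\right) = \left(6 + 7\right) + \left(-1\right) \left(-5\right) \left(-4\right) \left(-5\right) = 13 + 5 \left(-4\right) \left(-5\right) = 13 - -100 = 13 + 100 = 113$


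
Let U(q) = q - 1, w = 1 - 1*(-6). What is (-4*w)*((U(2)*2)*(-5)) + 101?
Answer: 381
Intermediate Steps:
w = 7 (w = 1 + 6 = 7)
U(q) = -1 + q
(-4*w)*((U(2)*2)*(-5)) + 101 = (-4*7)*(((-1 + 2)*2)*(-5)) + 101 = -28*1*2*(-5) + 101 = -56*(-5) + 101 = -28*(-10) + 101 = 280 + 101 = 381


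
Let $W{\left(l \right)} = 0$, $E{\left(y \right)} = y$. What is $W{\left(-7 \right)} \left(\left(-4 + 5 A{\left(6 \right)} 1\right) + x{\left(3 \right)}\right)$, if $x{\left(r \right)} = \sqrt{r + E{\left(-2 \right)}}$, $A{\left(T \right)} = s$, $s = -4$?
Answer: $0$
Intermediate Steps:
$A{\left(T \right)} = -4$
$x{\left(r \right)} = \sqrt{-2 + r}$ ($x{\left(r \right)} = \sqrt{r - 2} = \sqrt{-2 + r}$)
$W{\left(-7 \right)} \left(\left(-4 + 5 A{\left(6 \right)} 1\right) + x{\left(3 \right)}\right) = 0 \left(\left(-4 + 5 \left(-4\right) 1\right) + \sqrt{-2 + 3}\right) = 0 \left(\left(-4 - 20\right) + \sqrt{1}\right) = 0 \left(\left(-4 - 20\right) + 1\right) = 0 \left(-24 + 1\right) = 0 \left(-23\right) = 0$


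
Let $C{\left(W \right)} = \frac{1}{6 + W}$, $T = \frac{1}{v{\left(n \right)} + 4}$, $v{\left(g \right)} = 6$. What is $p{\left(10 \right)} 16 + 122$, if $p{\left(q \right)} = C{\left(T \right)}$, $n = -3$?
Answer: $\frac{7602}{61} \approx 124.62$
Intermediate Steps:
$T = \frac{1}{10}$ ($T = \frac{1}{6 + 4} = \frac{1}{10} \approx 0.1$)
$p{\left(q \right)} = \frac{10}{61}$ ($p{\left(q \right)} = \frac{1}{6 + \frac{1}{10}} = \frac{1}{\frac{61}{10}} = \frac{10}{61}$)
$p{\left(10 \right)} 16 + 122 = \frac{10}{61} \cdot 16 + 122 = \frac{160}{61} + 122 = \frac{7602}{61}$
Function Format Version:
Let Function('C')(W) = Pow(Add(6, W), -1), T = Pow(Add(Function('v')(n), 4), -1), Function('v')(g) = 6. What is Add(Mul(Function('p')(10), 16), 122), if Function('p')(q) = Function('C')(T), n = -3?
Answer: Rational(7602, 61) ≈ 124.62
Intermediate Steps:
T = Rational(1, 10) (T = Pow(Add(6, 4), -1) = Pow(10, -1) = Rational(1, 10) ≈ 0.10000)
Function('p')(q) = Rational(10, 61) (Function('p')(q) = Pow(Add(6, Rational(1, 10)), -1) = Pow(Rational(61, 10), -1) = Rational(10, 61))
Add(Mul(Function('p')(10), 16), 122) = Add(Mul(Rational(10, 61), 16), 122) = Add(Rational(160, 61), 122) = Rational(7602, 61)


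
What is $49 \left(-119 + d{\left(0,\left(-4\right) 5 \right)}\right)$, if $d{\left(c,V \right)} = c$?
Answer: $-5831$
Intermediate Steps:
$49 \left(-119 + d{\left(0,\left(-4\right) 5 \right)}\right) = 49 \left(-119 + 0\right) = 49 \left(-119\right) = -5831$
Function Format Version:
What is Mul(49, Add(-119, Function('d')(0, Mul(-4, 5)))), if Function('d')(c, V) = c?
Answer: -5831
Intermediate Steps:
Mul(49, Add(-119, Function('d')(0, Mul(-4, 5)))) = Mul(49, Add(-119, 0)) = Mul(49, -119) = -5831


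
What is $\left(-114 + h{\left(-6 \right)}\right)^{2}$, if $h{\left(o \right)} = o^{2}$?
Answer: $6084$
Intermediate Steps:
$\left(-114 + h{\left(-6 \right)}\right)^{2} = \left(-114 + \left(-6\right)^{2}\right)^{2} = \left(-114 + 36\right)^{2} = \left(-78\right)^{2} = 6084$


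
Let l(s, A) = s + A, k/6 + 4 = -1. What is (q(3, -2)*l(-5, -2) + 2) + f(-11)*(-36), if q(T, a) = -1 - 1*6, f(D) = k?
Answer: 1131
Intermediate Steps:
k = -30 (k = -24 + 6*(-1) = -24 - 6 = -30)
f(D) = -30
q(T, a) = -7 (q(T, a) = -1 - 6 = -7)
l(s, A) = A + s
(q(3, -2)*l(-5, -2) + 2) + f(-11)*(-36) = (-7*(-2 - 5) + 2) - 30*(-36) = (-7*(-7) + 2) + 1080 = (49 + 2) + 1080 = 51 + 1080 = 1131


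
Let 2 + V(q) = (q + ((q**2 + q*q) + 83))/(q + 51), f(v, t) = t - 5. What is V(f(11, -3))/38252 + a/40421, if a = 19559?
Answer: 32176076581/66485915956 ≈ 0.48395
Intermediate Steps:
f(v, t) = -5 + t
V(q) = -2 + (83 + q + 2*q**2)/(51 + q) (V(q) = -2 + (q + ((q**2 + q*q) + 83))/(q + 51) = -2 + (q + ((q**2 + q**2) + 83))/(51 + q) = -2 + (q + (2*q**2 + 83))/(51 + q) = -2 + (q + (83 + 2*q**2))/(51 + q) = -2 + (83 + q + 2*q**2)/(51 + q))
V(f(11, -3))/38252 + a/40421 = ((-19 - (-5 - 3) + 2*(-5 - 3)**2)/(51 + (-5 - 3)))/38252 + 19559/40421 = ((-19 - 1*(-8) + 2*(-8)**2)/(51 - 8))*(1/38252) + 19559*(1/40421) = ((-19 + 8 + 2*64)/43)*(1/38252) + 19559/40421 = ((-19 + 8 + 128)/43)*(1/38252) + 19559/40421 = ((1/43)*117)*(1/38252) + 19559/40421 = (117/43)*(1/38252) + 19559/40421 = 117/1644836 + 19559/40421 = 32176076581/66485915956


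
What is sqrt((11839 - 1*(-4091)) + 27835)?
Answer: sqrt(43765) ≈ 209.20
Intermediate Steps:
sqrt((11839 - 1*(-4091)) + 27835) = sqrt((11839 + 4091) + 27835) = sqrt(15930 + 27835) = sqrt(43765)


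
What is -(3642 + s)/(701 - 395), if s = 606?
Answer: -236/17 ≈ -13.882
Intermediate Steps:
-(3642 + s)/(701 - 395) = -(3642 + 606)/(701 - 395) = -4248/306 = -1*236/17 = -236/17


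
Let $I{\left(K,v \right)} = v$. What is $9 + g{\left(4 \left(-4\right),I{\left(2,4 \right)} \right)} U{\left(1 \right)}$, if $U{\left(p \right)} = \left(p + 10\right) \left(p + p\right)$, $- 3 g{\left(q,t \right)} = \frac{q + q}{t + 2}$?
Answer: $\frac{433}{9} \approx 48.111$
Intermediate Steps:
$g{\left(q,t \right)} = - \frac{2 q}{3 \left(2 + t\right)}$ ($g{\left(q,t \right)} = - \frac{\left(q + q\right) \frac{1}{t + 2}}{3} = - \frac{2 q \frac{1}{2 + t}}{3} = - \frac{2 q}{3 \left(2 + t\right)}$)
$U{\left(p \right)} = 2 p \left(10 + p\right)$ ($U{\left(p \right)} = \left(10 + p\right) 2 p = 2 p \left(10 + p\right)$)
$9 + g{\left(4 \left(-4\right),I{\left(2,4 \right)} \right)} U{\left(1 \right)} = 9 + - \frac{2 \cdot 4 \left(-4\right)}{6 + 3 \cdot 4} \cdot 2 \cdot 1 \left(10 + 1\right) = 9 + \left(-2\right) \left(-16\right) \frac{1}{6 + 12} \cdot 2 \cdot 1 \cdot 11 = 9 + \left(-2\right) \left(-16\right) \frac{1}{18} \cdot 22 = 9 + \frac{16}{9} \cdot 22 = 9 + \frac{352}{9} = \frac{433}{9}$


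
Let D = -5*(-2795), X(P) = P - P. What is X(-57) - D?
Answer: -13975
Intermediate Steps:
X(P) = 0
D = 13975
X(-57) - D = 0 - 1*13975 = 0 - 13975 = -13975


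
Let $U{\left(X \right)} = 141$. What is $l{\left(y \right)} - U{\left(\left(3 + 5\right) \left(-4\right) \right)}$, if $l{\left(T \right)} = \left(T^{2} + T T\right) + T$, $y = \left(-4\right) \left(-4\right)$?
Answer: $387$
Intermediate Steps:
$y = 16$
$l{\left(T \right)} = T + 2 T^{2}$ ($l{\left(T \right)} = \left(T^{2} + T^{2}\right) + T = 2 T^{2} + T = T + 2 T^{2}$)
$l{\left(y \right)} - U{\left(\left(3 + 5\right) \left(-4\right) \right)} = 16 \left(1 + 2 \cdot 16\right) - 141 = 16 \left(1 + 32\right) - 141 = 16 \cdot 33 - 141 = 528 - 141 = 387$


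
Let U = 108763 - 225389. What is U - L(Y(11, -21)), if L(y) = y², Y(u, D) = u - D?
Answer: -117650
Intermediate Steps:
U = -116626
U - L(Y(11, -21)) = -116626 - (11 - 1*(-21))² = -116626 - (11 + 21)² = -116626 - 1*32² = -116626 - 1*1024 = -116626 - 1024 = -117650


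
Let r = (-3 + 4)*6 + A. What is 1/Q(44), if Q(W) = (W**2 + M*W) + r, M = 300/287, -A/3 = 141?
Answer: 287/449153 ≈ 0.00063898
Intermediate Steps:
A = -423 (A = -3*141 = -423)
M = 300/287 (M = 300*(1/287) = 300/287 ≈ 1.0453)
r = -417 (r = (-3 + 4)*6 - 423 = 1*6 - 423 = 6 - 423 = -417)
Q(W) = -417 + W**2 + 300*W/287 (Q(W) = (W**2 + 300*W/287) - 417 = -417 + W**2 + 300*W/287)
1/Q(44) = 1/(-417 + 44**2 + (300/287)*44) = 1/(-417 + 1936 + 13200/287) = 1/(449153/287) = 287/449153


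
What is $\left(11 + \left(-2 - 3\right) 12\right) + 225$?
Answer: $176$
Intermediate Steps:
$\left(11 + \left(-2 - 3\right) 12\right) + 225 = \left(11 - 60\right) + 225 = -49 + 225 = 176$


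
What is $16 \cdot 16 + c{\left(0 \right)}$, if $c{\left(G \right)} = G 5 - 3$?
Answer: $253$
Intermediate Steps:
$c{\left(G \right)} = -3 + 5 G$ ($c{\left(G \right)} = 5 G - 3 = -3 + 5 G$)
$16 \cdot 16 + c{\left(0 \right)} = 16 \cdot 16 + \left(-3 + 5 \cdot 0\right) = 256 + \left(-3 + 0\right) = 256 - 3 = 253$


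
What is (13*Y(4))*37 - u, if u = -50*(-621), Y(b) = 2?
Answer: -30088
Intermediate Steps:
u = 31050
(13*Y(4))*37 - u = (13*2)*37 - 1*31050 = 26*37 - 31050 = 962 - 31050 = -30088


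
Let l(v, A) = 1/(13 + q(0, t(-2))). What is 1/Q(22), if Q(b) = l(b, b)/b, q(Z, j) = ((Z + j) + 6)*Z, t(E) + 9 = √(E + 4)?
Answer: 286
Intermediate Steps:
t(E) = -9 + √(4 + E) (t(E) = -9 + √(E + 4) = -9 + √(4 + E))
q(Z, j) = Z*(6 + Z + j) (q(Z, j) = (6 + Z + j)*Z = Z*(6 + Z + j))
l(v, A) = 1/13 (l(v, A) = 1/(13 + 0*(6 + 0 + (-9 + √(4 - 2)))) = 1/(13 + 0*(6 + 0 + (-9 + √2))) = 1/(13 + 0*(-3 + √2)) = 1/(13 + 0) = 1/13)
Q(b) = 1/(13*b)
1/Q(22) = 1/((1/13)/22) = 1/((1/13)*(1/22)) = 1/(1/286) = 286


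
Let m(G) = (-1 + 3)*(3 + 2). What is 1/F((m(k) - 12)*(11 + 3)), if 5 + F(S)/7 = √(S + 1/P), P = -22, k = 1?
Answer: -110/8169 - I*√13574/8169 ≈ -0.013466 - 0.014262*I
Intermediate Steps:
m(G) = 10 (m(G) = 2*5 = 10)
F(S) = -35 + 7*√(-1/22 + S) (F(S) = -35 + 7*√(S + 1/(-22)) = -35 + 7*√(S - 1/22) = -35 + 7*√(-1/22 + S))
1/F((m(k) - 12)*(11 + 3)) = 1/(-35 + 7*√(-22 + 484*((10 - 12)*(11 + 3)))/22) = 1/(-35 + 7*√(-22 + 484*(-2*14))/22) = 1/(-35 + 7*√(-22 + 484*(-28))/22) = 1/(-35 + 7*√(-22 - 13552)/22) = 1/(-35 + 7*√(-13574)/22) = 1/(-35 + 7*(I*√13574)/22) = 1/(-35 + 7*I*√13574/22)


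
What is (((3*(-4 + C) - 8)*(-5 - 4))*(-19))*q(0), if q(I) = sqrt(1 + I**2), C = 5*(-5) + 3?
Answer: -14706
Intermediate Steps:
C = -22 (C = -25 + 3 = -22)
(((3*(-4 + C) - 8)*(-5 - 4))*(-19))*q(0) = (((3*(-4 - 22) - 8)*(-5 - 4))*(-19))*sqrt(1 + 0**2) = (((3*(-26) - 8)*(-9))*(-19))*sqrt(1 + 0) = (((-78 - 8)*(-9))*(-19))*sqrt(1) = (-86*(-9)*(-19))*1 = (774*(-19))*1 = -14706*1 = -14706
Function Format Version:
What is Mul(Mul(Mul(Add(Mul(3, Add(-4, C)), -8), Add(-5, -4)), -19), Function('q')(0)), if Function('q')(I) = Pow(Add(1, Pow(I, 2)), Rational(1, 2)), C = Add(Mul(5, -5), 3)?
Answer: -14706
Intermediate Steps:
C = -22 (C = Add(-25, 3) = -22)
Mul(Mul(Mul(Add(Mul(3, Add(-4, C)), -8), Add(-5, -4)), -19), Function('q')(0)) = Mul(Mul(Mul(Add(Mul(3, Add(-4, -22)), -8), Add(-5, -4)), -19), Pow(Add(1, Pow(0, 2)), Rational(1, 2))) = Mul(Mul(Mul(Add(Mul(3, -26), -8), -9), -19), Pow(Add(1, 0), Rational(1, 2))) = Mul(Mul(Mul(Add(-78, -8), -9), -19), Pow(1, Rational(1, 2))) = Mul(Mul(Mul(-86, -9), -19), 1) = Mul(Mul(774, -19), 1) = Mul(-14706, 1) = -14706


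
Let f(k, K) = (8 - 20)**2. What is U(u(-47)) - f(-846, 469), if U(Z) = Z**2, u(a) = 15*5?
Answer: 5481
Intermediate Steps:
f(k, K) = 144 (f(k, K) = (-12)**2 = 144)
u(a) = 75
U(u(-47)) - f(-846, 469) = 75**2 - 1*144 = 5625 - 144 = 5481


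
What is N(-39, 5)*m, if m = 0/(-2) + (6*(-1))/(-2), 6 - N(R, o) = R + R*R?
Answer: -4428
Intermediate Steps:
N(R, o) = 6 - R - R² (N(R, o) = 6 - (R + R*R) = 6 - (R + R²) = 6 + (-R - R²) = 6 - R - R²)
m = 3 (m = 0*(-½) - 6*(-½) = 0 + 3 = 3)
N(-39, 5)*m = (6 - 1*(-39) - 1*(-39)²)*3 = (6 + 39 - 1*1521)*3 = (6 + 39 - 1521)*3 = -1476*3 = -4428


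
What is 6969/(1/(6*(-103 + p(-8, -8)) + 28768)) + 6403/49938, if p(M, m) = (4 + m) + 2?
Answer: 9792528295639/49938 ≈ 1.9609e+8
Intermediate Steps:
p(M, m) = 6 + m
6969/(1/(6*(-103 + p(-8, -8)) + 28768)) + 6403/49938 = 6969/(1/(6*(-103 + (6 - 8)) + 28768)) + 6403/49938 = 6969/(1/(6*(-103 - 2) + 28768)) + 6403*(1/49938) = 6969/(1/(6*(-105) + 28768)) + 6403/49938 = 6969/(1/(-630 + 28768)) + 6403/49938 = 6969/(1/28138) + 6403/49938 = 6969*28138 + 6403/49938 = 196093722 + 6403/49938 = 9792528295639/49938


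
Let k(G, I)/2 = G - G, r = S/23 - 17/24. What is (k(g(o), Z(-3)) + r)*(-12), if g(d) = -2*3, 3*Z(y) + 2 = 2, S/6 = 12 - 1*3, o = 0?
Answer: -905/46 ≈ -19.674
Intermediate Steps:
S = 54 (S = 6*(12 - 1*3) = 6*(12 - 3) = 6*9 = 54)
Z(y) = 0 (Z(y) = -⅔ + (⅓)*2 = -⅔ + ⅔ = 0)
g(d) = -6
r = 905/552 (r = 54/23 - 17/24 = 905/552 ≈ 1.6395)
k(G, I) = 0 (k(G, I) = 2*(G - G) = 2*0 = 0)
(k(g(o), Z(-3)) + r)*(-12) = (0 + 905/552)*(-12) = (905/552)*(-12) = -905/46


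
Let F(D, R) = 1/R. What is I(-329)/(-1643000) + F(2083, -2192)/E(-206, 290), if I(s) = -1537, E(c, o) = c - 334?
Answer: 858943/917352000 ≈ 0.00093633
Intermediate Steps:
E(c, o) = -334 + c
I(-329)/(-1643000) + F(2083, -2192)/E(-206, 290) = -1537/(-1643000) + 1/((-2192)*(-334 - 206)) = -1537*(-1/1643000) - 1/2192/(-540) = 29/31000 - 1/2192*(-1/540) = 29/31000 + 1/1183680 = 858943/917352000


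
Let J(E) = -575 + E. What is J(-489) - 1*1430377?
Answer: -1431441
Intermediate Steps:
J(-489) - 1*1430377 = (-575 - 489) - 1*1430377 = -1064 - 1430377 = -1431441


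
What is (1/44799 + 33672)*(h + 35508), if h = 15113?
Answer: 76360357517909/44799 ≈ 1.7045e+9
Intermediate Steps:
(1/44799 + 33672)*(h + 35508) = (1/44799 + 33672)*(15113 + 35508) = (1/44799 + 33672)*50621 = (1508471929/44799)*50621 = 76360357517909/44799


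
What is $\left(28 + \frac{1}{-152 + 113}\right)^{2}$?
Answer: $\frac{1190281}{1521} \approx 782.56$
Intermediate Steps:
$\left(28 + \frac{1}{-152 + 113}\right)^{2} = \left(28 + \frac{1}{-39}\right)^{2} = \left(28 - \frac{1}{39}\right)^{2} = \left(\frac{1091}{39}\right)^{2} = \frac{1190281}{1521}$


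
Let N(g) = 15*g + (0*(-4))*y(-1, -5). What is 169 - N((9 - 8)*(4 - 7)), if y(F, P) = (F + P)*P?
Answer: 214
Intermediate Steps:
y(F, P) = P*(F + P)
N(g) = 15*g (N(g) = 15*g + (0*(-4))*(-5*(-1 - 5)) = 15*g + 0*(-5*(-6)) = 15*g + 0*30 = 15*g + 0 = 15*g)
169 - N((9 - 8)*(4 - 7)) = 169 - 15*(9 - 8)*(4 - 7) = 169 - 15*1*(-3) = 169 - 15*(-3) = 169 - 1*(-45) = 169 + 45 = 214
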